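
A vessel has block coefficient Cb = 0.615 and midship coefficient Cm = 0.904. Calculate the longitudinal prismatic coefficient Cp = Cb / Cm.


Formula: Cp = Cb / Cm
Substituting: Cp = 0.615 / 0.904
Result: Cp ≈ 0.68031 (5 s.f.)

0.68031


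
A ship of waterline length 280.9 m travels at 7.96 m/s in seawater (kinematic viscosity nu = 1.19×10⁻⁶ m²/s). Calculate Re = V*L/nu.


Formula: Re = V * L / nu
Step 1 — V * L = 7.96 * 280.9 = 2235.964 m^2/s
Step 2 — Re = 2235.964 / 1.19e-6 = 1.88e+09

1.88e+09


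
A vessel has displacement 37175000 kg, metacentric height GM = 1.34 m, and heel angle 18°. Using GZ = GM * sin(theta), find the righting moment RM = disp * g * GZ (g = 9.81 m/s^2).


Formula: GZ = GM * sin(theta); RM = disp * g * GZ
Step 1 — GZ = 1.34 * sin(18°) = 1.34 * 0.309017 = 0.414083 m
Step 2 — RM = 37175000 * 9.81 * 0.414083 ≈ 151010000 N·m (5 s.f.)

151010000 N·m


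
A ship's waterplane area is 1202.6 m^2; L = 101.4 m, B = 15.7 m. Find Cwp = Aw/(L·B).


Formula: Cwp = Aw / (L * B)
Step 1 — L * B = 101.4 * 15.7 = 1591.98 m^2
Step 2 — Cwp = 1202.6 / 1591.98 ≈ 0.75541 (5 s.f.)

0.75541


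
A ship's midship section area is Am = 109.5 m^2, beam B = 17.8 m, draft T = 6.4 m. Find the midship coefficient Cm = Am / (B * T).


Formula: Cm = Am / (B * T)
Step 1 — B * T = 17.8 * 6.4 = 113.92 m^2
Step 2 — Cm = 109.5 / 113.92 ≈ 0.96120 (5 s.f.)

0.96120


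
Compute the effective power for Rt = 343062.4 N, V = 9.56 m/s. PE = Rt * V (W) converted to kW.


Formula: PE = Rt * V / 1000 (kW)
Step 1 — PE (W) = 343062.4 * 9.56 = 3279676.544 W
Step 2 — PE (kW) = 3279676.544 / 1000 ≈ 3279.7 kW (5 s.f.)

3279.7 kW


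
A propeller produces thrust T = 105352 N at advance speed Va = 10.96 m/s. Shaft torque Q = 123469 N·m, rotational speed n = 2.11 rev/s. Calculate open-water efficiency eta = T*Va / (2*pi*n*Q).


Formula: eta = T * Va / (2 * pi * n * Q)
Step 1 — numerator = T * Va = 105352 * 10.96 = 1154657.92
Step 2 — 2 * pi * n = 2 * pi * 2.11 = 13.257521
Step 3 — denominator = 13.257521 * 123469 = 1636892.86
Step 4 — eta = 1154657.92 / 1636892.86 ≈ 0.70540 (5 s.f.)

0.70540


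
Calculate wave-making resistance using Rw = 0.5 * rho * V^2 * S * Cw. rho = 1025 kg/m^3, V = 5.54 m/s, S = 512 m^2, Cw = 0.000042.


Formula: Rw = 0.5 * rho * V^2 * S * Cw
Step 1 — V^2 = 5.54^2 = 30.6916
Step 2 — 0.5 * rho * V^2 = 0.5 * 1025 * 30.6916 = 15729.445
Step 3 — Rw = 15729.445 * 512 * 0.000042 ≈ 338.25 N (5 s.f.)

338.25 N


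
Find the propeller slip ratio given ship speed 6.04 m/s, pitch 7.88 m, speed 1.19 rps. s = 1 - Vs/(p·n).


Formula: s = 1 - Vs / (p * n)
Step 1 — p * n = 7.88 * 1.19 = 9.3772
Step 2 — Vs / (p*n) = 6.04 / 9.3772 = 0.644116 (6 d.p.)
Step 3 — s = 1 - 0.644116 = 0.355884

0.355884


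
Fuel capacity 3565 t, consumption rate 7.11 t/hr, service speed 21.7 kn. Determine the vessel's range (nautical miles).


Formula: endurance = fuel / rate; range = endurance * speed
Step 1 — endurance = 3565 / 7.11 = 501.4065 hours
Step 2 — range = 501.4065 * 21.7 ≈ 10881 nautical miles (5 s.f.)

10881 NM


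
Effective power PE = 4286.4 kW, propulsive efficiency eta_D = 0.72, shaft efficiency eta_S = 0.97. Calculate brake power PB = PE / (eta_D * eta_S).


Formula: PB = PE / (eta_D * eta_S)
Step 1 — combined efficiency = eta_D * eta_S = 0.72 * 0.97 = 0.6984
Step 2 — PB = 4286.4 / 0.6984 ≈ 6137.5 kW (5 s.f.)

6137.5 kW


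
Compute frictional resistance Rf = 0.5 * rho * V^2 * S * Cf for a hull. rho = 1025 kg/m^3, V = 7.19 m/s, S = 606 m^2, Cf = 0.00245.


Formula: Rf = 0.5 * rho * V^2 * S * Cf
Step 1 — V^2 = 7.19^2 = 51.6961
Step 2 — 0.5 * rho * V^2 = 0.5 * 1025 * 51.6961 = 26494.25125
Step 3 — Rf = 26494.25125 * 606 * 0.00245 ≈ 39336 N (5 s.f.)

39336 N


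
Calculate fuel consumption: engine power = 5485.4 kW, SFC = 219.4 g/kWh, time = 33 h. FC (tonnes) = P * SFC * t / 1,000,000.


Formula: FC (tonnes) = P * SFC * t / 1,000,000
Step 1 — P * SFC * t = 5485.4 * 219.4 * 33 = 39715393.08 g
Step 2 — FC (tonnes) = 39715393.08 / 1,000,000 ≈ 39.715 tonnes (5 s.f.)

39.715 tonnes


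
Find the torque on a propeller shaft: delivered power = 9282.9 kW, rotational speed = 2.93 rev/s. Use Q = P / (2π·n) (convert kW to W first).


Formula: Q = P_W / (2 * pi * n)
Step 1 — P_W = 9282.9 kW * 1000 = 9282900.0 W
Step 2 — 2 * pi * n = 2 * pi * 2.93 = 18.409733
Step 3 — Q = 9282900.0 / 18.409733 ≈ 504240 N·m (5 s.f.)

504240 N·m


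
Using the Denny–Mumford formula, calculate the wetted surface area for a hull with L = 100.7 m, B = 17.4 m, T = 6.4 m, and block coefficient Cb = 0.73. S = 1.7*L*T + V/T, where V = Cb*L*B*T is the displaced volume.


Formula: S = 1.7*L*T + V/T with V = Cb*L*B*T, i.e. S = L * (1.7*T + Cb*B)
Step 1 — 1.7*T = 1.7 * 6.4 = 10.88 m
Step 2 — Cb*B = 0.73 * 17.4 = 12.702 m
Step 3 — 1.7*T + Cb*B = 10.88 + 12.702 = 23.582 m
Step 4 — S = 100.7 * 23.582 ≈ 2374.7 m^2 (5 s.f.)

2374.7 m^2


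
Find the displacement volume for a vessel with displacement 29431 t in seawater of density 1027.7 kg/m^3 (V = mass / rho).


Formula: V = mass / rho
Step 1 — convert tonnes to kg: 29431 t * 1000 = 29431000 kg
Step 2 — V = 29431000 / 1027.7 ≈ 28638 m^3 (5 s.f.)

28638 m^3


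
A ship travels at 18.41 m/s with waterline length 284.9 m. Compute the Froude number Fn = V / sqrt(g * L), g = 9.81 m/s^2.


Formula: Fn = V / sqrt(g * L)
Step 1 — g * L = 9.81 * 284.9 = 2794.869
Step 2 — sqrt(g * L) = sqrt(2794.869) = 52.866521
Step 3 — Fn = 18.41 / 52.866521 ≈ 0.34824 (5 s.f.)

0.34824


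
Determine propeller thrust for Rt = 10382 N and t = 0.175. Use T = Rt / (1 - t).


Formula: T = Rt / (1 - t)
Step 1 — (1 - t) = 1 - 0.175 = 0.825
Step 2 — T = 10382 / 0.825 ≈ 12584 N (5 s.f.)

12584 N


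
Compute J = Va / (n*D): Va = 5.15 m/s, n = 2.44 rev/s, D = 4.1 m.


Formula: J = Va / (n * D)
Step 1 — n * D = 2.44 * 4.1 = 10.004
Step 2 — J = 5.15 / 10.004 ≈ 0.51479 (5 s.f.)

0.51479


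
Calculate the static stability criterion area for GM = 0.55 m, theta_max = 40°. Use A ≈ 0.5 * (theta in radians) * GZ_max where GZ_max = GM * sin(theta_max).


Formula: GZ_max = GM * sin(theta); Area = 0.5 * theta_rad * GZ_max
Step 1 — GZ_max = 0.55 * sin(40°) = 0.55 * 0.642788 = 0.353533 m
Step 2 — theta_rad = 40 * pi/180 = 0.698132 rad
Step 3 — Area = 0.5 * 0.698132 * 0.353533 ≈ 0.12341 m·rad (5 s.f.)

0.12341 m·rad


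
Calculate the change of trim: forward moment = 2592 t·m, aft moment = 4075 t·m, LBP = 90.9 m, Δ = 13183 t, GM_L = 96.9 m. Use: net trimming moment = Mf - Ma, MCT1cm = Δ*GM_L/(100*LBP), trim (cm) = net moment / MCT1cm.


Formula: net trimming moment = Mf - Ma; MCT1cm = Δ*GM_L/(100*LBP); trim = net moment / MCT1cm
Step 1 — net trimming moment = 2592 - 4075 = -1483 t·m
Step 2 — MCT1cm = 13183 * 96.9 / (100 * 90.9) = 140.5317 t·m/cm
Step 3 — trim = -1483 / 140.5317 ≈ -10.553 cm (5 s.f.)

-10.553 cm


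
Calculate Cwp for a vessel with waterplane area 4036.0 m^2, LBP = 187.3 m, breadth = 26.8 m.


Formula: Cwp = Aw / (L * B)
Step 1 — L * B = 187.3 * 26.8 = 5019.64 m^2
Step 2 — Cwp = 4036.0 / 5019.64 ≈ 0.80404 (5 s.f.)

0.80404


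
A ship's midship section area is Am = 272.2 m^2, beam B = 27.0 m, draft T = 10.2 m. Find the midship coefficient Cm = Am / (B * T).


Formula: Cm = Am / (B * T)
Step 1 — B * T = 27.0 * 10.2 = 275.4 m^2
Step 2 — Cm = 272.2 / 275.4 ≈ 0.98838 (5 s.f.)

0.98838


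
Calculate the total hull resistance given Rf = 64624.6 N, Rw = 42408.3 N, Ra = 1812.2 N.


Formula: Rt = Rf + Rw + Ra
Substituting: Rt = 64624.6 + 42408.3 + 1812.2
Result: Rt = 108845.1 N

108845.1 N


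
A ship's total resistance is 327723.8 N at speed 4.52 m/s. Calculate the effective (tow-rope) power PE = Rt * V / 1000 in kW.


Formula: PE = Rt * V / 1000 (kW)
Step 1 — PE (W) = 327723.8 * 4.52 = 1481311.576 W
Step 2 — PE (kW) = 1481311.576 / 1000 ≈ 1481.3 kW (5 s.f.)

1481.3 kW


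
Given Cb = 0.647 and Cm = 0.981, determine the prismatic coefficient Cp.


Formula: Cp = Cb / Cm
Substituting: Cp = 0.647 / 0.981
Result: Cp ≈ 0.65953 (5 s.f.)

0.65953


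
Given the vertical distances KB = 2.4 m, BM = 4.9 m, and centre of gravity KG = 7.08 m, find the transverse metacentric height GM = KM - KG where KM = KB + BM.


Formula: GM = KB + BM - KG
Step 1 — KM = KB + BM = 2.4 + 4.9 = 7.3 m
Step 2 — GM = KM - KG = 7.3 - 7.08 = 0.22 m

0.22 m


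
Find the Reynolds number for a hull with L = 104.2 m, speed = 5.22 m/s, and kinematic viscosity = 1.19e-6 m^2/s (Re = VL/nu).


Formula: Re = V * L / nu
Step 1 — V * L = 5.22 * 104.2 = 543.924 m^2/s
Step 2 — Re = 543.924 / 1.19e-6 = 4.57e+08

4.57e+08


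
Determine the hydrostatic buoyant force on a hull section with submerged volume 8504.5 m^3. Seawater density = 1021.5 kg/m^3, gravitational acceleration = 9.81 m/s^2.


Formula: Fb = rho * g * V
Substituting: Fb = 1021.5 * 9.81 * 8504.5
Intermediate: 1021.5 * 9.81 = 10020.915
Result: Fb = 10020.915 * 8504.5 ≈ 85223000 N (5 s.f.)

85223000 N


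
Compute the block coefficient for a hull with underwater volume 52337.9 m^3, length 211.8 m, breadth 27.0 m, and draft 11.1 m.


Formula: Cb = V / (L * B * T)
Step 1 — L * B * T = 211.8 * 27.0 * 11.1 = 63476.46 m^3
Step 2 — Cb = 52337.9 / 63476.46 ≈ 0.82452 (5 s.f.)

0.82452


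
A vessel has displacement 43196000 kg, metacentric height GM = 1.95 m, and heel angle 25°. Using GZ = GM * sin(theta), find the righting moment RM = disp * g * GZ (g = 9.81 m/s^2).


Formula: GZ = GM * sin(theta); RM = disp * g * GZ
Step 1 — GZ = 1.95 * sin(25°) = 1.95 * 0.422618 = 0.824105 m
Step 2 — RM = 43196000 * 9.81 * 0.824105 ≈ 349220000 N·m (5 s.f.)

349220000 N·m


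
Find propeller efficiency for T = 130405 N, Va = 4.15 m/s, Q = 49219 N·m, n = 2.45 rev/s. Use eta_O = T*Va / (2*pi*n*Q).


Formula: eta = T * Va / (2 * pi * n * Q)
Step 1 — numerator = T * Va = 130405 * 4.15 = 541180.75
Step 2 — 2 * pi * n = 2 * pi * 2.45 = 15.393804
Step 3 — denominator = 15.393804 * 49219 = 757667.64
Step 4 — eta = 541180.75 / 757667.64 ≈ 0.71427 (5 s.f.)

0.71427


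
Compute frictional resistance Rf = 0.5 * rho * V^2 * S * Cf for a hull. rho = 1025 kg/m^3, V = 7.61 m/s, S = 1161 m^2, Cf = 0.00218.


Formula: Rf = 0.5 * rho * V^2 * S * Cf
Step 1 — V^2 = 7.61^2 = 57.9121
Step 2 — 0.5 * rho * V^2 = 0.5 * 1025 * 57.9121 = 29679.95125
Step 3 — Rf = 29679.95125 * 1161 * 0.00218 ≈ 75119 N (5 s.f.)

75119 N


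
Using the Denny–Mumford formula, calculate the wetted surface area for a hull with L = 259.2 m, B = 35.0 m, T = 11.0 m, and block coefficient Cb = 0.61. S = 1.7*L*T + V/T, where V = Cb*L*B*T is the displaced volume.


Formula: S = 1.7*L*T + V/T with V = Cb*L*B*T, i.e. S = L * (1.7*T + Cb*B)
Step 1 — 1.7*T = 1.7 * 11.0 = 18.7 m
Step 2 — Cb*B = 0.61 * 35.0 = 21.35 m
Step 3 — 1.7*T + Cb*B = 18.7 + 21.35 = 40.05 m
Step 4 — S = 259.2 * 40.05 ≈ 10381 m^2 (5 s.f.)

10381 m^2


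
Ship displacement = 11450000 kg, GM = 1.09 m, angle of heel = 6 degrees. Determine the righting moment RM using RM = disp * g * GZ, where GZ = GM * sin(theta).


Formula: GZ = GM * sin(theta); RM = disp * g * GZ
Step 1 — GZ = 1.09 * sin(6°) = 1.09 * 0.104528 = 0.113936 m
Step 2 — RM = 11450000 * 9.81 * 0.113936 ≈ 12798000 N·m (5 s.f.)

12798000 N·m


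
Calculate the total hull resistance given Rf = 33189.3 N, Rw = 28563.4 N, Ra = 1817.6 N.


Formula: Rt = Rf + Rw + Ra
Substituting: Rt = 33189.3 + 28563.4 + 1817.6
Result: Rt = 63570.3 N

63570.3 N


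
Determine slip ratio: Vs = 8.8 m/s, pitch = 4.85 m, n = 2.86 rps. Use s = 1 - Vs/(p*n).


Formula: s = 1 - Vs / (p * n)
Step 1 — p * n = 4.85 * 2.86 = 13.871
Step 2 — Vs / (p*n) = 8.8 / 13.871 = 0.634417 (6 d.p.)
Step 3 — s = 1 - 0.634417 = 0.365583

0.365583


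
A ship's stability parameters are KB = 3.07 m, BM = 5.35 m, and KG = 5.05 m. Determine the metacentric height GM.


Formula: GM = KB + BM - KG
Step 1 — KM = KB + BM = 3.07 + 5.35 = 8.42 m
Step 2 — GM = KM - KG = 8.42 - 5.05 = 3.37 m

3.37 m


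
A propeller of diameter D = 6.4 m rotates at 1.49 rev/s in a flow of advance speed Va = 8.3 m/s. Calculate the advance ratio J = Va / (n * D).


Formula: J = Va / (n * D)
Step 1 — n * D = 1.49 * 6.4 = 9.536
Step 2 — J = 8.3 / 9.536 ≈ 0.87039 (5 s.f.)

0.87039


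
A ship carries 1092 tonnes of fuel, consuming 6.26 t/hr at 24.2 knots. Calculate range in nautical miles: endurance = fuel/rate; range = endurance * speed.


Formula: endurance = fuel / rate; range = endurance * speed
Step 1 — endurance = 1092 / 6.26 = 174.4409 hours
Step 2 — range = 174.4409 * 24.2 ≈ 4221.5 nautical miles (5 s.f.)

4221.5 NM


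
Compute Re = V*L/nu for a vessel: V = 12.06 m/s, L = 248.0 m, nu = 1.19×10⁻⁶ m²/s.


Formula: Re = V * L / nu
Step 1 — V * L = 12.06 * 248.0 = 2990.88 m^2/s
Step 2 — Re = 2990.88 / 1.19e-6 = 2.51e+09

2.51e+09


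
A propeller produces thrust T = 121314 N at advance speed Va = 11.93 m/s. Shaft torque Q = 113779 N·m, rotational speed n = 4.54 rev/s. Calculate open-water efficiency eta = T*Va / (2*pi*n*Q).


Formula: eta = T * Va / (2 * pi * n * Q)
Step 1 — numerator = T * Va = 121314 * 11.93 = 1447276.02
Step 2 — 2 * pi * n = 2 * pi * 4.54 = 28.525661
Step 3 — denominator = 28.525661 * 113779 = 3245621.18
Step 4 — eta = 1447276.02 / 3245621.18 ≈ 0.44592 (5 s.f.)

0.44592


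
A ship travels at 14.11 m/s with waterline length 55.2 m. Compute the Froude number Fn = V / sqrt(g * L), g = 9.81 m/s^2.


Formula: Fn = V / sqrt(g * L)
Step 1 — g * L = 9.81 * 55.2 = 541.512
Step 2 — sqrt(g * L) = sqrt(541.512) = 23.27041
Step 3 — Fn = 14.11 / 23.27041 ≈ 0.60635 (5 s.f.)

0.60635


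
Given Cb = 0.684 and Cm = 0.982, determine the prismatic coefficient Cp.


Formula: Cp = Cb / Cm
Substituting: Cp = 0.684 / 0.982
Result: Cp ≈ 0.69654 (5 s.f.)

0.69654


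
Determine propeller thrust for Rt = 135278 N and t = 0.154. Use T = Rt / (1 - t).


Formula: T = Rt / (1 - t)
Step 1 — (1 - t) = 1 - 0.154 = 0.846
Step 2 — T = 135278 / 0.846 ≈ 159900 N (5 s.f.)

159900 N


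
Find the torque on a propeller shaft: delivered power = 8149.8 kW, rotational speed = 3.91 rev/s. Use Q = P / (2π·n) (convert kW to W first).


Formula: Q = P_W / (2 * pi * n)
Step 1 — P_W = 8149.8 kW * 1000 = 8149800.0 W
Step 2 — 2 * pi * n = 2 * pi * 3.91 = 24.567255
Step 3 — Q = 8149800.0 / 24.567255 ≈ 331730 N·m (5 s.f.)

331730 N·m


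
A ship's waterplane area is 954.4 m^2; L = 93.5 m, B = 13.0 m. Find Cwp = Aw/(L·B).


Formula: Cwp = Aw / (L * B)
Step 1 — L * B = 93.5 * 13.0 = 1215.5 m^2
Step 2 — Cwp = 954.4 / 1215.5 ≈ 0.78519 (5 s.f.)

0.78519


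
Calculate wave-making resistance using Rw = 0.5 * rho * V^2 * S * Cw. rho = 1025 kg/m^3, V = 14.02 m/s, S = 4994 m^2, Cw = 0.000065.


Formula: Rw = 0.5 * rho * V^2 * S * Cw
Step 1 — V^2 = 14.02^2 = 196.5604
Step 2 — 0.5 * rho * V^2 = 0.5 * 1025 * 196.5604 = 100737.205
Step 3 — Rw = 100737.205 * 4994 * 0.000065 ≈ 32700 N (5 s.f.)

32700 N


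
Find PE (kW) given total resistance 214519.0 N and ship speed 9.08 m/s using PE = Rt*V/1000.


Formula: PE = Rt * V / 1000 (kW)
Step 1 — PE (W) = 214519.0 * 9.08 = 1947832.52 W
Step 2 — PE (kW) = 1947832.52 / 1000 ≈ 1947.8 kW (5 s.f.)

1947.8 kW


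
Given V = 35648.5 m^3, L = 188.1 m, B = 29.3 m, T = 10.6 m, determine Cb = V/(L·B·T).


Formula: Cb = V / (L * B * T)
Step 1 — L * B * T = 188.1 * 29.3 * 10.6 = 58420.098 m^3
Step 2 — Cb = 35648.5 / 58420.098 ≈ 0.61021 (5 s.f.)

0.61021


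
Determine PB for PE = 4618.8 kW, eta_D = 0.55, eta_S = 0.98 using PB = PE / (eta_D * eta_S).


Formula: PB = PE / (eta_D * eta_S)
Step 1 — combined efficiency = eta_D * eta_S = 0.55 * 0.98 = 0.539
Step 2 — PB = 4618.8 / 0.539 ≈ 8569.2 kW (5 s.f.)

8569.2 kW


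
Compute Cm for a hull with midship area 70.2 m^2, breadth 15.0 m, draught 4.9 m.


Formula: Cm = Am / (B * T)
Step 1 — B * T = 15.0 * 4.9 = 73.5 m^2
Step 2 — Cm = 70.2 / 73.5 ≈ 0.95510 (5 s.f.)

0.95510


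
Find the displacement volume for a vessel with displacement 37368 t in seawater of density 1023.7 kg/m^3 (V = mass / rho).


Formula: V = mass / rho
Step 1 — convert tonnes to kg: 37368 t * 1000 = 37368000 kg
Step 2 — V = 37368000 / 1023.7 ≈ 36503 m^3 (5 s.f.)

36503 m^3


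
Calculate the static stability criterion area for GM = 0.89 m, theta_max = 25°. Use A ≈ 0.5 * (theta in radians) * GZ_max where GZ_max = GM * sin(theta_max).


Formula: GZ_max = GM * sin(theta); Area = 0.5 * theta_rad * GZ_max
Step 1 — GZ_max = 0.89 * sin(25°) = 0.89 * 0.422618 = 0.37613 m
Step 2 — theta_rad = 25 * pi/180 = 0.436332 rad
Step 3 — Area = 0.5 * 0.436332 * 0.37613 ≈ 0.082059 m·rad (5 s.f.)

0.082059 m·rad


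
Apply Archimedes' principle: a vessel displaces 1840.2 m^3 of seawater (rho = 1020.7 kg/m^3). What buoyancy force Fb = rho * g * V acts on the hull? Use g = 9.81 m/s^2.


Formula: Fb = rho * g * V
Substituting: Fb = 1020.7 * 9.81 * 1840.2
Intermediate: 1020.7 * 9.81 = 10013.067
Result: Fb = 10013.067 * 1840.2 ≈ 18426000 N (5 s.f.)

18426000 N


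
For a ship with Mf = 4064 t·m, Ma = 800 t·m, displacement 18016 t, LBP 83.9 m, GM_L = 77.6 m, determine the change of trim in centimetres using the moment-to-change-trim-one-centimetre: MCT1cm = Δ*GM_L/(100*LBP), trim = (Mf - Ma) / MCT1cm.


Formula: net trimming moment = Mf - Ma; MCT1cm = Δ*GM_L/(100*LBP); trim = net moment / MCT1cm
Step 1 — net trimming moment = 4064 - 800 = 3264 t·m
Step 2 — MCT1cm = 18016 * 77.6 / (100 * 83.9) = 166.6319 t·m/cm
Step 3 — trim = 3264 / 166.6319 ≈ 19.588 cm (5 s.f.)

19.588 cm


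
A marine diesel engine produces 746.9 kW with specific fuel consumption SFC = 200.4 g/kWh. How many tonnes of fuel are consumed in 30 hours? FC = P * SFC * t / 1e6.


Formula: FC (tonnes) = P * SFC * t / 1,000,000
Step 1 — P * SFC * t = 746.9 * 200.4 * 30 = 4490362.8 g
Step 2 — FC (tonnes) = 4490362.8 / 1,000,000 ≈ 4.4904 tonnes (5 s.f.)

4.4904 tonnes


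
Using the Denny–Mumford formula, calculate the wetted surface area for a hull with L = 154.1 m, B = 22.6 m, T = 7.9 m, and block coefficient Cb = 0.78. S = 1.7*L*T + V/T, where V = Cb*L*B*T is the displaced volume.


Formula: S = 1.7*L*T + V/T with V = Cb*L*B*T, i.e. S = L * (1.7*T + Cb*B)
Step 1 — 1.7*T = 1.7 * 7.9 = 13.43 m
Step 2 — Cb*B = 0.78 * 22.6 = 17.628 m
Step 3 — 1.7*T + Cb*B = 13.43 + 17.628 = 31.058 m
Step 4 — S = 154.1 * 31.058 ≈ 4786.0 m^2 (5 s.f.)

4786.0 m^2


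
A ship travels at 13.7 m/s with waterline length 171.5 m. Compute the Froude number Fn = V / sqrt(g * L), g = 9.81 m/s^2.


Formula: Fn = V / sqrt(g * L)
Step 1 — g * L = 9.81 * 171.5 = 1682.415
Step 2 — sqrt(g * L) = sqrt(1682.415) = 41.017252
Step 3 — Fn = 13.7 / 41.017252 ≈ 0.33401 (5 s.f.)

0.33401


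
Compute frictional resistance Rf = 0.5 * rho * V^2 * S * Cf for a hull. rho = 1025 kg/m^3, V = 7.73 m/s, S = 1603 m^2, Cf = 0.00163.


Formula: Rf = 0.5 * rho * V^2 * S * Cf
Step 1 — V^2 = 7.73^2 = 59.7529
Step 2 — 0.5 * rho * V^2 = 0.5 * 1025 * 59.7529 = 30623.36125
Step 3 — Rf = 30623.36125 * 1603 * 0.00163 ≈ 80015 N (5 s.f.)

80015 N


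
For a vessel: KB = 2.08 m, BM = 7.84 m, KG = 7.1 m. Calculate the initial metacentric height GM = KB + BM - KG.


Formula: GM = KB + BM - KG
Step 1 — KM = KB + BM = 2.08 + 7.84 = 9.92 m
Step 2 — GM = KM - KG = 9.92 - 7.1 = 2.82 m

2.82 m


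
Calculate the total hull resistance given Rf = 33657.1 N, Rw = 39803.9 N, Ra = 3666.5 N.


Formula: Rt = Rf + Rw + Ra
Substituting: Rt = 33657.1 + 39803.9 + 3666.5
Result: Rt = 77127.5 N

77127.5 N


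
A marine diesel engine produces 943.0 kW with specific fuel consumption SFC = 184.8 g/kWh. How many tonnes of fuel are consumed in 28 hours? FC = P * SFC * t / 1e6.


Formula: FC (tonnes) = P * SFC * t / 1,000,000
Step 1 — P * SFC * t = 943.0 * 184.8 * 28 = 4879459.2 g
Step 2 — FC (tonnes) = 4879459.2 / 1,000,000 ≈ 4.8795 tonnes (5 s.f.)

4.8795 tonnes


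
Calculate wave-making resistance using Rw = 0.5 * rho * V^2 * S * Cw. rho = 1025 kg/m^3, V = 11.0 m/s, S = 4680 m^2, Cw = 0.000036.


Formula: Rw = 0.5 * rho * V^2 * S * Cw
Step 1 — V^2 = 11.0^2 = 121.0
Step 2 — 0.5 * rho * V^2 = 0.5 * 1025 * 121.0 = 62012.5
Step 3 — Rw = 62012.5 * 4680 * 0.000036 ≈ 10448 N (5 s.f.)

10448 N


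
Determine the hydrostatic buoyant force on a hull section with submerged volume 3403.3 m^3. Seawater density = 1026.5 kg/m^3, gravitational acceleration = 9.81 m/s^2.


Formula: Fb = rho * g * V
Substituting: Fb = 1026.5 * 9.81 * 3403.3
Intermediate: 1026.5 * 9.81 = 10069.965
Result: Fb = 10069.965 * 3403.3 ≈ 34271000 N (5 s.f.)

34271000 N


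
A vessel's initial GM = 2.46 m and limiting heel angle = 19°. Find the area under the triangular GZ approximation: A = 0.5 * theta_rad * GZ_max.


Formula: GZ_max = GM * sin(theta); Area = 0.5 * theta_rad * GZ_max
Step 1 — GZ_max = 2.46 * sin(19°) = 2.46 * 0.325568 = 0.800897 m
Step 2 — theta_rad = 19 * pi/180 = 0.331613 rad
Step 3 — Area = 0.5 * 0.331613 * 0.800897 ≈ 0.13279 m·rad (5 s.f.)

0.13279 m·rad


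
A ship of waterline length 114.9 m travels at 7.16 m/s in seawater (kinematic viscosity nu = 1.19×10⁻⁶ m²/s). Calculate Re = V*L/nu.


Formula: Re = V * L / nu
Step 1 — V * L = 7.16 * 114.9 = 822.684 m^2/s
Step 2 — Re = 822.684 / 1.19e-6 = 6.91e+08

6.91e+08


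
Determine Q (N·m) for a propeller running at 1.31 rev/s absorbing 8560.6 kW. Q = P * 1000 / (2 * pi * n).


Formula: Q = P_W / (2 * pi * n)
Step 1 — P_W = 8560.6 kW * 1000 = 8560600.0 W
Step 2 — 2 * pi * n = 2 * pi * 1.31 = 8.230973
Step 3 — Q = 8560600.0 / 8.230973 ≈ 1040000 N·m (5 s.f.)

1040000 N·m


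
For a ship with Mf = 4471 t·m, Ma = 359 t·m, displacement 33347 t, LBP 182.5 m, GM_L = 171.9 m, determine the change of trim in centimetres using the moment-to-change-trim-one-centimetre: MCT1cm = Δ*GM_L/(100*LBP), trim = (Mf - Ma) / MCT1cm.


Formula: net trimming moment = Mf - Ma; MCT1cm = Δ*GM_L/(100*LBP); trim = net moment / MCT1cm
Step 1 — net trimming moment = 4471 - 359 = 4112 t·m
Step 2 — MCT1cm = 33347 * 171.9 / (100 * 182.5) = 314.1013 t·m/cm
Step 3 — trim = 4112 / 314.1013 ≈ 13.091 cm (5 s.f.)

13.091 cm


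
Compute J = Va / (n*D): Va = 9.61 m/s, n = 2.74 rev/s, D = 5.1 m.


Formula: J = Va / (n * D)
Step 1 — n * D = 2.74 * 5.1 = 13.974
Step 2 — J = 9.61 / 13.974 ≈ 0.68771 (5 s.f.)

0.68771


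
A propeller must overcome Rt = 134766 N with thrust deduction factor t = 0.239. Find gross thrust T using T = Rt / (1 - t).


Formula: T = Rt / (1 - t)
Step 1 — (1 - t) = 1 - 0.239 = 0.761
Step 2 — T = 134766 / 0.761 ≈ 177090 N (5 s.f.)

177090 N


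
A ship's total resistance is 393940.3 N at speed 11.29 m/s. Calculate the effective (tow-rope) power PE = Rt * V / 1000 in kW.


Formula: PE = Rt * V / 1000 (kW)
Step 1 — PE (W) = 393940.3 * 11.29 = 4447585.987 W
Step 2 — PE (kW) = 4447585.987 / 1000 ≈ 4447.6 kW (5 s.f.)

4447.6 kW


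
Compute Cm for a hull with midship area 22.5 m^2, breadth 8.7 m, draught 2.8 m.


Formula: Cm = Am / (B * T)
Step 1 — B * T = 8.7 * 2.8 = 24.36 m^2
Step 2 — Cm = 22.5 / 24.36 ≈ 0.92365 (5 s.f.)

0.92365


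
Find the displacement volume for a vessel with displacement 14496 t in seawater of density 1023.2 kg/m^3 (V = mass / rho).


Formula: V = mass / rho
Step 1 — convert tonnes to kg: 14496 t * 1000 = 14496000 kg
Step 2 — V = 14496000 / 1023.2 ≈ 14167 m^3 (5 s.f.)

14167 m^3


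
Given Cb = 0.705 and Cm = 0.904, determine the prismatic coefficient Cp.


Formula: Cp = Cb / Cm
Substituting: Cp = 0.705 / 0.904
Result: Cp ≈ 0.77987 (5 s.f.)

0.77987


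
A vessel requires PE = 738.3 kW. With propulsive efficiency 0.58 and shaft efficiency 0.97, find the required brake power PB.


Formula: PB = PE / (eta_D * eta_S)
Step 1 — combined efficiency = eta_D * eta_S = 0.58 * 0.97 = 0.5626
Step 2 — PB = 738.3 / 0.5626 ≈ 1312.3 kW (5 s.f.)

1312.3 kW


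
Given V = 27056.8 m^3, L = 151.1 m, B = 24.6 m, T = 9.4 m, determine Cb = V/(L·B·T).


Formula: Cb = V / (L * B * T)
Step 1 — L * B * T = 151.1 * 24.6 * 9.4 = 34940.364 m^3
Step 2 — Cb = 27056.8 / 34940.364 ≈ 0.77437 (5 s.f.)

0.77437


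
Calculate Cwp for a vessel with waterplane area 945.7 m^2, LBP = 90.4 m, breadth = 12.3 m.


Formula: Cwp = Aw / (L * B)
Step 1 — L * B = 90.4 * 12.3 = 1111.92 m^2
Step 2 — Cwp = 945.7 / 1111.92 ≈ 0.85051 (5 s.f.)

0.85051


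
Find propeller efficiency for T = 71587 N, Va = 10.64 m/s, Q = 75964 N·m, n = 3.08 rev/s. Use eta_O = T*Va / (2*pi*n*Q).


Formula: eta = T * Va / (2 * pi * n * Q)
Step 1 — numerator = T * Va = 71587 * 10.64 = 761685.68
Step 2 — 2 * pi * n = 2 * pi * 3.08 = 19.352211
Step 3 — denominator = 19.352211 * 75964 = 1470071.36
Step 4 — eta = 761685.68 / 1470071.36 ≈ 0.51813 (5 s.f.)

0.51813


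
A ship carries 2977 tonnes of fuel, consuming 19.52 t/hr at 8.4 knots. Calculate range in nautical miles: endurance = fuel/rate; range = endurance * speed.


Formula: endurance = fuel / rate; range = endurance * speed
Step 1 — endurance = 2977 / 19.52 = 152.5102 hours
Step 2 — range = 152.5102 * 8.4 ≈ 1281.1 nautical miles (5 s.f.)

1281.1 NM


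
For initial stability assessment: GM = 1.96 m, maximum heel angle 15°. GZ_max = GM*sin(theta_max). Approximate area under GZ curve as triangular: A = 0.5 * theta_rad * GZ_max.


Formula: GZ_max = GM * sin(theta); Area = 0.5 * theta_rad * GZ_max
Step 1 — GZ_max = 1.96 * sin(15°) = 1.96 * 0.258819 = 0.507285 m
Step 2 — theta_rad = 15 * pi/180 = 0.261799 rad
Step 3 — Area = 0.5 * 0.261799 * 0.507285 ≈ 0.066403 m·rad (5 s.f.)

0.066403 m·rad


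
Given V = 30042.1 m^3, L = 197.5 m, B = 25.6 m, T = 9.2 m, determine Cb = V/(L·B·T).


Formula: Cb = V / (L * B * T)
Step 1 — L * B * T = 197.5 * 25.6 * 9.2 = 46515.2 m^3
Step 2 — Cb = 30042.1 / 46515.2 ≈ 0.64586 (5 s.f.)

0.64586


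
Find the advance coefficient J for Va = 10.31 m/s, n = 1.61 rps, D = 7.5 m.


Formula: J = Va / (n * D)
Step 1 — n * D = 1.61 * 7.5 = 12.075
Step 2 — J = 10.31 / 12.075 ≈ 0.85383 (5 s.f.)

0.85383


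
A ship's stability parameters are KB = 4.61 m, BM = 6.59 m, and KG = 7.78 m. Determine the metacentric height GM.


Formula: GM = KB + BM - KG
Step 1 — KM = KB + BM = 4.61 + 6.59 = 11.2 m
Step 2 — GM = KM - KG = 11.2 - 7.78 = 3.42 m

3.42 m


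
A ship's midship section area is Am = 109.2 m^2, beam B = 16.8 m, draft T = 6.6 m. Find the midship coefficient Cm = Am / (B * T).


Formula: Cm = Am / (B * T)
Step 1 — B * T = 16.8 * 6.6 = 110.88 m^2
Step 2 — Cm = 109.2 / 110.88 ≈ 0.98485 (5 s.f.)

0.98485


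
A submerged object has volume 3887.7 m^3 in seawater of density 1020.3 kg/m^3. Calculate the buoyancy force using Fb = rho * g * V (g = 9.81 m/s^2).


Formula: Fb = rho * g * V
Substituting: Fb = 1020.3 * 9.81 * 3887.7
Intermediate: 1020.3 * 9.81 = 10009.143
Result: Fb = 10009.143 * 3887.7 ≈ 38913000 N (5 s.f.)

38913000 N


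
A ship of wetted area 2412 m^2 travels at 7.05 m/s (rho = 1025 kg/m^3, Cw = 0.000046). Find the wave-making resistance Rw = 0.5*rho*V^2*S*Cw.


Formula: Rw = 0.5 * rho * V^2 * S * Cw
Step 1 — V^2 = 7.05^2 = 49.7025
Step 2 — 0.5 * rho * V^2 = 0.5 * 1025 * 49.7025 = 25472.53125
Step 3 — Rw = 25472.53125 * 2412 * 0.000046 ≈ 2826.2 N (5 s.f.)

2826.2 N


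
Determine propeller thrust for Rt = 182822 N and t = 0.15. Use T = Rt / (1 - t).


Formula: T = Rt / (1 - t)
Step 1 — (1 - t) = 1 - 0.15 = 0.85
Step 2 — T = 182822 / 0.85 ≈ 215080 N (5 s.f.)

215080 N


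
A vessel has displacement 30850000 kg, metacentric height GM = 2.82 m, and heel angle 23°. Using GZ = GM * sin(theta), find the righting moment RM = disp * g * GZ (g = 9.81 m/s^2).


Formula: GZ = GM * sin(theta); RM = disp * g * GZ
Step 1 — GZ = 2.82 * sin(23°) = 2.82 * 0.390731 = 1.101861 m
Step 2 — RM = 30850000 * 9.81 * 1.101861 ≈ 333470000 N·m (5 s.f.)

333470000 N·m


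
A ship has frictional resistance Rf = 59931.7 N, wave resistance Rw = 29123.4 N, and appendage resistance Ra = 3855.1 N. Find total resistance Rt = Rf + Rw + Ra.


Formula: Rt = Rf + Rw + Ra
Substituting: Rt = 59931.7 + 29123.4 + 3855.1
Result: Rt = 92910.2 N

92910.2 N


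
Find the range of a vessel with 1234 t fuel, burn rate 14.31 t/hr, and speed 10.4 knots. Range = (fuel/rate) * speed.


Formula: endurance = fuel / rate; range = endurance * speed
Step 1 — endurance = 1234 / 14.31 = 86.2334 hours
Step 2 — range = 86.2334 * 10.4 ≈ 896.83 nautical miles (5 s.f.)

896.83 NM


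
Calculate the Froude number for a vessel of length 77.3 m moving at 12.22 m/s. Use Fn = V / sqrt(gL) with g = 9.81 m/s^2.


Formula: Fn = V / sqrt(g * L)
Step 1 — g * L = 9.81 * 77.3 = 758.313
Step 2 — sqrt(g * L) = sqrt(758.313) = 27.537484
Step 3 — Fn = 12.22 / 27.537484 ≈ 0.44376 (5 s.f.)

0.44376


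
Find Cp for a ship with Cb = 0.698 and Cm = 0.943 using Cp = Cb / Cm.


Formula: Cp = Cb / Cm
Substituting: Cp = 0.698 / 0.943
Result: Cp ≈ 0.74019 (5 s.f.)

0.74019


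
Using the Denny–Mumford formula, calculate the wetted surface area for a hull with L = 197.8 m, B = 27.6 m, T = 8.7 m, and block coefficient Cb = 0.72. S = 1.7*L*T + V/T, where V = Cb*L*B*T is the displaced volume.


Formula: S = 1.7*L*T + V/T with V = Cb*L*B*T, i.e. S = L * (1.7*T + Cb*B)
Step 1 — 1.7*T = 1.7 * 8.7 = 14.79 m
Step 2 — Cb*B = 0.72 * 27.6 = 19.872 m
Step 3 — 1.7*T + Cb*B = 14.79 + 19.872 = 34.662 m
Step 4 — S = 197.8 * 34.662 ≈ 6856.1 m^2 (5 s.f.)

6856.1 m^2


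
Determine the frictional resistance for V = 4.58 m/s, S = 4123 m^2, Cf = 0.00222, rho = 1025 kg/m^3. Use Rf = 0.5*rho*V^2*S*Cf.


Formula: Rf = 0.5 * rho * V^2 * S * Cf
Step 1 — V^2 = 4.58^2 = 20.9764
Step 2 — 0.5 * rho * V^2 = 0.5 * 1025 * 20.9764 = 10750.405
Step 3 — Rf = 10750.405 * 4123 * 0.00222 ≈ 98399 N (5 s.f.)

98399 N


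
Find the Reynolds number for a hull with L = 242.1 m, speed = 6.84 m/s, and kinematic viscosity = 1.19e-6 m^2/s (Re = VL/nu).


Formula: Re = V * L / nu
Step 1 — V * L = 6.84 * 242.1 = 1655.964 m^2/s
Step 2 — Re = 1655.964 / 1.19e-6 = 1.39e+09

1.39e+09


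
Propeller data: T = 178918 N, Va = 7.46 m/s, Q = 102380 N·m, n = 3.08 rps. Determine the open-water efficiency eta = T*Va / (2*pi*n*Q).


Formula: eta = T * Va / (2 * pi * n * Q)
Step 1 — numerator = T * Va = 178918 * 7.46 = 1334728.28
Step 2 — 2 * pi * n = 2 * pi * 3.08 = 19.352211
Step 3 — denominator = 19.352211 * 102380 = 1981279.36
Step 4 — eta = 1334728.28 / 1981279.36 ≈ 0.67367 (5 s.f.)

0.67367


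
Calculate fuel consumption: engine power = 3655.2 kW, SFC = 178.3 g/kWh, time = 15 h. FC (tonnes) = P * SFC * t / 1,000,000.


Formula: FC (tonnes) = P * SFC * t / 1,000,000
Step 1 — P * SFC * t = 3655.2 * 178.3 * 15 = 9775832.4 g
Step 2 — FC (tonnes) = 9775832.4 / 1,000,000 ≈ 9.7758 tonnes (5 s.f.)

9.7758 tonnes


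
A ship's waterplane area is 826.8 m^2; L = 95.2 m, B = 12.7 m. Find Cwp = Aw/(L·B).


Formula: Cwp = Aw / (L * B)
Step 1 — L * B = 95.2 * 12.7 = 1209.04 m^2
Step 2 — Cwp = 826.8 / 1209.04 ≈ 0.68385 (5 s.f.)

0.68385


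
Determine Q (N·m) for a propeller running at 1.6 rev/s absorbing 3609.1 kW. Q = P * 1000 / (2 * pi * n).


Formula: Q = P_W / (2 * pi * n)
Step 1 — P_W = 3609.1 kW * 1000 = 3609100.0 W
Step 2 — 2 * pi * n = 2 * pi * 1.6 = 10.053096
Step 3 — Q = 3609100.0 / 10.053096 ≈ 359000 N·m (5 s.f.)

359000 N·m


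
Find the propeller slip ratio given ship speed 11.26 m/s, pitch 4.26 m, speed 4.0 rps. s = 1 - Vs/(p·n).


Formula: s = 1 - Vs / (p * n)
Step 1 — p * n = 4.26 * 4.0 = 17.04
Step 2 — Vs / (p*n) = 11.26 / 17.04 = 0.660798 (6 d.p.)
Step 3 — s = 1 - 0.660798 = 0.339202

0.339202


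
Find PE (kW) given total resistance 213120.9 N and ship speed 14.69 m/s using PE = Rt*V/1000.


Formula: PE = Rt * V / 1000 (kW)
Step 1 — PE (W) = 213120.9 * 14.69 = 3130746.021 W
Step 2 — PE (kW) = 3130746.021 / 1000 ≈ 3130.7 kW (5 s.f.)

3130.7 kW


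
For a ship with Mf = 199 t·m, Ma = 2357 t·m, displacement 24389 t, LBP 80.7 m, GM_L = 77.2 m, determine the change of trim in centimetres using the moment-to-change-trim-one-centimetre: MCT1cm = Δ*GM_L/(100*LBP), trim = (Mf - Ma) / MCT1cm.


Formula: net trimming moment = Mf - Ma; MCT1cm = Δ*GM_L/(100*LBP); trim = net moment / MCT1cm
Step 1 — net trimming moment = 199 - 2357 = -2158 t·m
Step 2 — MCT1cm = 24389 * 77.2 / (100 * 80.7) = 233.3124 t·m/cm
Step 3 — trim = -2158 / 233.3124 ≈ -9.2494 cm (5 s.f.)

-9.2494 cm


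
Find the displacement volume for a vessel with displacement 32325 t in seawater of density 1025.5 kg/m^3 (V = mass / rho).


Formula: V = mass / rho
Step 1 — convert tonnes to kg: 32325 t * 1000 = 32325000 kg
Step 2 — V = 32325000 / 1025.5 ≈ 31521 m^3 (5 s.f.)

31521 m^3


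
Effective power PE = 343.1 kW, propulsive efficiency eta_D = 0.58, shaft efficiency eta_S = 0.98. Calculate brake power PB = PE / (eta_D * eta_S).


Formula: PB = PE / (eta_D * eta_S)
Step 1 — combined efficiency = eta_D * eta_S = 0.58 * 0.98 = 0.5684
Step 2 — PB = 343.1 / 0.5684 ≈ 603.62 kW (5 s.f.)

603.62 kW


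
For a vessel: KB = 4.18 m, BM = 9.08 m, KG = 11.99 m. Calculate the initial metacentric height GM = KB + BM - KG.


Formula: GM = KB + BM - KG
Step 1 — KM = KB + BM = 4.18 + 9.08 = 13.26 m
Step 2 — GM = KM - KG = 13.26 - 11.99 = 1.27 m

1.27 m


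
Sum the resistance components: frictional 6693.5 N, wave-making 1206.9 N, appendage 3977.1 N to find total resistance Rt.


Formula: Rt = Rf + Rw + Ra
Substituting: Rt = 6693.5 + 1206.9 + 3977.1
Result: Rt = 11877.5 N

11877.5 N


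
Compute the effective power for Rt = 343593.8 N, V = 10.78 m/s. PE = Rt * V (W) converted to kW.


Formula: PE = Rt * V / 1000 (kW)
Step 1 — PE (W) = 343593.8 * 10.78 = 3703941.164 W
Step 2 — PE (kW) = 3703941.164 / 1000 ≈ 3703.9 kW (5 s.f.)

3703.9 kW


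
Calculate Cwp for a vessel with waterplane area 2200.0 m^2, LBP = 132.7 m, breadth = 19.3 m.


Formula: Cwp = Aw / (L * B)
Step 1 — L * B = 132.7 * 19.3 = 2561.11 m^2
Step 2 — Cwp = 2200.0 / 2561.11 ≈ 0.85900 (5 s.f.)

0.85900


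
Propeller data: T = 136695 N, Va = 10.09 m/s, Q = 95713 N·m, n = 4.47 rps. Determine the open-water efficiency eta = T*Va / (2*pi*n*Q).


Formula: eta = T * Va / (2 * pi * n * Q)
Step 1 — numerator = T * Va = 136695 * 10.09 = 1379252.55
Step 2 — 2 * pi * n = 2 * pi * 4.47 = 28.085838
Step 3 — denominator = 28.085838 * 95713 = 2688179.81
Step 4 — eta = 1379252.55 / 2688179.81 ≈ 0.51308 (5 s.f.)

0.51308


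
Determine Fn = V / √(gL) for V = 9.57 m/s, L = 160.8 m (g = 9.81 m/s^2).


Formula: Fn = V / sqrt(g * L)
Step 1 — g * L = 9.81 * 160.8 = 1577.448
Step 2 — sqrt(g * L) = sqrt(1577.448) = 39.7171
Step 3 — Fn = 9.57 / 39.7171 ≈ 0.24095 (5 s.f.)

0.24095


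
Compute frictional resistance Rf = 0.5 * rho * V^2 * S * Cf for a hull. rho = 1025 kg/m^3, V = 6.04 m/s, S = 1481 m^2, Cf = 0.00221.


Formula: Rf = 0.5 * rho * V^2 * S * Cf
Step 1 — V^2 = 6.04^2 = 36.4816
Step 2 — 0.5 * rho * V^2 = 0.5 * 1025 * 36.4816 = 18696.82
Step 3 — Rf = 18696.82 * 1481 * 0.00221 ≈ 61195 N (5 s.f.)

61195 N


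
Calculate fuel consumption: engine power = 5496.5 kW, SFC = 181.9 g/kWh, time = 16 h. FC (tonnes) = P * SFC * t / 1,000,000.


Formula: FC (tonnes) = P * SFC * t / 1,000,000
Step 1 — P * SFC * t = 5496.5 * 181.9 * 16 = 15997013.6 g
Step 2 — FC (tonnes) = 15997013.6 / 1,000,000 ≈ 15.997 tonnes (5 s.f.)

15.997 tonnes


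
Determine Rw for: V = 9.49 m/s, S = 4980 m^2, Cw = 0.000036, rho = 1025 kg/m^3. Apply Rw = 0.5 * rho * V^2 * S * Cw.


Formula: Rw = 0.5 * rho * V^2 * S * Cw
Step 1 — V^2 = 9.49^2 = 90.0601
Step 2 — 0.5 * rho * V^2 = 0.5 * 1025 * 90.0601 = 46155.80125
Step 3 — Rw = 46155.80125 * 4980 * 0.000036 ≈ 8274.8 N (5 s.f.)

8274.8 N


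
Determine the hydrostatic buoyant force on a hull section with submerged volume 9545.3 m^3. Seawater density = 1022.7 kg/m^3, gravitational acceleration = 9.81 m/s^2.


Formula: Fb = rho * g * V
Substituting: Fb = 1022.7 * 9.81 * 9545.3
Intermediate: 1022.7 * 9.81 = 10032.687
Result: Fb = 10032.687 * 9545.3 ≈ 95765000 N (5 s.f.)

95765000 N


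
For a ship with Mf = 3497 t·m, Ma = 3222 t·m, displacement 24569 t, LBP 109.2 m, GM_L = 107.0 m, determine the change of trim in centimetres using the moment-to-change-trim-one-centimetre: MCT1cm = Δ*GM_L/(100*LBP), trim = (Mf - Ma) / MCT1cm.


Formula: net trimming moment = Mf - Ma; MCT1cm = Δ*GM_L/(100*LBP); trim = net moment / MCT1cm
Step 1 — net trimming moment = 3497 - 3222 = 275 t·m
Step 2 — MCT1cm = 24569 * 107.0 / (100 * 109.2) = 240.7402 t·m/cm
Step 3 — trim = 275 / 240.7402 ≈ 1.1423 cm (5 s.f.)

1.1423 cm


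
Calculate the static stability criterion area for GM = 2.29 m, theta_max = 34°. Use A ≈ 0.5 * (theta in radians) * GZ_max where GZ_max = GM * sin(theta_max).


Formula: GZ_max = GM * sin(theta); Area = 0.5 * theta_rad * GZ_max
Step 1 — GZ_max = 2.29 * sin(34°) = 2.29 * 0.559193 = 1.280552 m
Step 2 — theta_rad = 34 * pi/180 = 0.593412 rad
Step 3 — Area = 0.5 * 0.593412 * 1.280552 ≈ 0.37995 m·rad (5 s.f.)

0.37995 m·rad


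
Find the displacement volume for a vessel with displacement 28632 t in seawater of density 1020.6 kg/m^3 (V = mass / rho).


Formula: V = mass / rho
Step 1 — convert tonnes to kg: 28632 t * 1000 = 28632000 kg
Step 2 — V = 28632000 / 1020.6 ≈ 28054 m^3 (5 s.f.)

28054 m^3


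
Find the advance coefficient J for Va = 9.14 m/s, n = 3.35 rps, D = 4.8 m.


Formula: J = Va / (n * D)
Step 1 — n * D = 3.35 * 4.8 = 16.08
Step 2 — J = 9.14 / 16.08 ≈ 0.56841 (5 s.f.)

0.56841


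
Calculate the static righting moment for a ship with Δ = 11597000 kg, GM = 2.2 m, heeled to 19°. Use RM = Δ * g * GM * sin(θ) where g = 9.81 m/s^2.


Formula: GZ = GM * sin(theta); RM = disp * g * GZ
Step 1 — GZ = 2.2 * sin(19°) = 2.2 * 0.325568 = 0.71625 m
Step 2 — RM = 11597000 * 9.81 * 0.71625 ≈ 81485000 N·m (5 s.f.)

81485000 N·m


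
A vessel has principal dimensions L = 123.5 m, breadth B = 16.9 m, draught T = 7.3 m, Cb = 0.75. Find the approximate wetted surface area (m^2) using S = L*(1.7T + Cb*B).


Formula: S = 1.7*L*T + V/T with V = Cb*L*B*T, i.e. S = L * (1.7*T + Cb*B)
Step 1 — 1.7*T = 1.7 * 7.3 = 12.41 m
Step 2 — Cb*B = 0.75 * 16.9 = 12.675 m
Step 3 — 1.7*T + Cb*B = 12.41 + 12.675 = 25.085 m
Step 4 — S = 123.5 * 25.085 ≈ 3098.0 m^2 (5 s.f.)

3098.0 m^2


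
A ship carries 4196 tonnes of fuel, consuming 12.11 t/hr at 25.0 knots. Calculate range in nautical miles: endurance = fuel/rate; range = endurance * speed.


Formula: endurance = fuel / rate; range = endurance * speed
Step 1 — endurance = 4196 / 12.11 = 346.4905 hours
Step 2 — range = 346.4905 * 25.0 ≈ 8662.3 nautical miles (5 s.f.)

8662.3 NM


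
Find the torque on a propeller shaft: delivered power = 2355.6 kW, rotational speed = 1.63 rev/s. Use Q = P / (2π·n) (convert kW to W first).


Formula: Q = P_W / (2 * pi * n)
Step 1 — P_W = 2355.6 kW * 1000 = 2355600.0 W
Step 2 — 2 * pi * n = 2 * pi * 1.63 = 10.241592
Step 3 — Q = 2355600.0 / 10.241592 ≈ 230000 N·m (5 s.f.)

230000 N·m


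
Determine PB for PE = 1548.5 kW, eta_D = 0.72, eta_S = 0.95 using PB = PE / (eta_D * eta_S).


Formula: PB = PE / (eta_D * eta_S)
Step 1 — combined efficiency = eta_D * eta_S = 0.72 * 0.95 = 0.684
Step 2 — PB = 1548.5 / 0.684 ≈ 2263.9 kW (5 s.f.)

2263.9 kW
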